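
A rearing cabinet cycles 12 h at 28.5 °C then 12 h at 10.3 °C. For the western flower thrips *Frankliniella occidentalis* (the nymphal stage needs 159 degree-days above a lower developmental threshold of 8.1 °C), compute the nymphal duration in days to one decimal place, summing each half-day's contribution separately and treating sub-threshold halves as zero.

Day half: max(0, 28.5 − 8.1) × 0.5 = 20.4 × 0.5 = 10.20 DD.
Night half: max(0, 10.3 − 8.1) × 0.5 = 2.2 × 0.5 = 1.10 DD.
Per 24 h: 11.30 DD/day.
Duration = 159 / 11.30 = 14.071 ≈ 14.1 days.

14.1 days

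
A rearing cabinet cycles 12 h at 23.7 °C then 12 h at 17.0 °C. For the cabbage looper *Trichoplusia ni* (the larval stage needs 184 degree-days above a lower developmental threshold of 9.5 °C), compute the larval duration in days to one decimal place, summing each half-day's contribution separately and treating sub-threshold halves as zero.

Day half: max(0, 23.7 − 9.5) × 0.5 = 14.2 × 0.5 = 7.10 DD.
Night half: max(0, 17.0 − 9.5) × 0.5 = 7.5 × 0.5 = 3.75 DD.
Per 24 h: 10.85 DD/day.
Duration = 184 / 10.85 = 16.959 ≈ 17.0 days.

17.0 days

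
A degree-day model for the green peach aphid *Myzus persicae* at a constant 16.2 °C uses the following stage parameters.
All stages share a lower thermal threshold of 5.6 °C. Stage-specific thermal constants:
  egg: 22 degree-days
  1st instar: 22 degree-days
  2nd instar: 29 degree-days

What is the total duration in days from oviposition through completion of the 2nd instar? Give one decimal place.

6.9 days

Daily accumulation at 16.2 °C = 16.2 − 5.6 = 10.6 DD/day.
Total K = 22 + 22 + 29 = 73 DD.
Total duration = 73 / 10.6 = 6.887 ≈ 6.9 days.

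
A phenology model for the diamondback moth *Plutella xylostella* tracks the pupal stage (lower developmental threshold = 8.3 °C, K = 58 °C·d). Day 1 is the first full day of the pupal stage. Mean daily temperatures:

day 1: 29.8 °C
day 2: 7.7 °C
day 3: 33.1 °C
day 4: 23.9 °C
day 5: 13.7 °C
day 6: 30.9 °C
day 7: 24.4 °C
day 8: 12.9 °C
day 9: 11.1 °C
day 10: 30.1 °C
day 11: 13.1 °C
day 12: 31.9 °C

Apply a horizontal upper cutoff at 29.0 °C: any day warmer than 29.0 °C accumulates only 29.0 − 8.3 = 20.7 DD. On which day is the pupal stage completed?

Daily DD above 8.3 °C (capped at 20.7): 20.7, 0.0, 20.7, 15.6, 5.4, 20.7, 16.1, 4.6, 2.8, 20.7, 4.8, 20.7.
Cumulative: 20.7, 20.7, 41.4, 57.0, 62.4, 83.1, 99.2, 103.8, 106.6, 127.3, 132.1, 152.8.
The total first reaches 58 DD on day 5.

day 5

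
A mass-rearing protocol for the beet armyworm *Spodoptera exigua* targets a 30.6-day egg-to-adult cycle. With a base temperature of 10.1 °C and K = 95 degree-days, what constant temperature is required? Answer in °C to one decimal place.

13.2 °C

Required daily accumulation = 95 / 30.6 = 3.105 DD/day.
T = T_base + 3.105 = 10.1 + 3.105 = 13.205 ≈ 13.2 °C.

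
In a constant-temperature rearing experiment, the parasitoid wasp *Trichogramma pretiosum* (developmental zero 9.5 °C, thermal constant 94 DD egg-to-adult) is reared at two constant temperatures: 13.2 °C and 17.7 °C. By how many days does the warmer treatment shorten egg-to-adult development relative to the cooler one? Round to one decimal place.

At 13.2 °C: 94 / (13.2 − 9.5) = 94 / 3.7 = 25.405 d.
At 17.7 °C: 94 / (17.7 − 9.5) = 94 / 8.2 = 11.463 d.
Difference = |25.405 − 11.463| = 13.942 ≈ 13.9 days.

13.9 days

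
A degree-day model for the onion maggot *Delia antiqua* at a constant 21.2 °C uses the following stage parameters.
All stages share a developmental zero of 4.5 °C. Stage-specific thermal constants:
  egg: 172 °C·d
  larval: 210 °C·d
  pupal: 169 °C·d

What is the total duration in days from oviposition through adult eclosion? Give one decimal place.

Daily accumulation at 21.2 °C = 21.2 − 4.5 = 16.7 DD/day.
Total K = 172 + 210 + 169 = 551 DD.
Total duration = 551 / 16.7 = 32.994 ≈ 33.0 days.

33.0 days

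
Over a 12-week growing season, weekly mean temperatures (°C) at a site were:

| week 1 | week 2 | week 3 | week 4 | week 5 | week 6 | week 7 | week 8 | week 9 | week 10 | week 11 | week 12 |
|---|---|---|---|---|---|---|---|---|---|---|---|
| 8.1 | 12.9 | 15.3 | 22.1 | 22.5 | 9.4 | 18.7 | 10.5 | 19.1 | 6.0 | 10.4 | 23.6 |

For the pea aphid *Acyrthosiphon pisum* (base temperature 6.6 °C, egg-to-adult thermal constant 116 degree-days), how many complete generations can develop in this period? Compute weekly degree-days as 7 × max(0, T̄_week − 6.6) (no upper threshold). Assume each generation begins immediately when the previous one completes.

Weekly DD (7 × max(0, T̄ − 6.6)): 10.5, 44.1, 60.9, 108.5, 111.3, 19.6, 84.7, 27.3, 87.5, 0.0, 26.6, 119.0.
Season total = 700.0 DD.
Complete generations = ⌊700.0 / 116⌋ = 6.

6 generations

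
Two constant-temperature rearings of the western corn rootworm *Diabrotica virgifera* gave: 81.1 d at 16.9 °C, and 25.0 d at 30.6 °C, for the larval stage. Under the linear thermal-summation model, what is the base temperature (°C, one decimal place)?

10.8 °C

Under the model K = D·(T − T_b), so D₁·(T₁ − T_b) = D₂·(T₂ − T_b).
81.1·(16.9 − T_b) = 25.0·(30.6 − T_b)
T_b = (81.1·16.9 − 25.0·30.6) / (81.1 − 25.0) = 605.59 / 56.1 = 10.795 °C ≈ 10.8 °C.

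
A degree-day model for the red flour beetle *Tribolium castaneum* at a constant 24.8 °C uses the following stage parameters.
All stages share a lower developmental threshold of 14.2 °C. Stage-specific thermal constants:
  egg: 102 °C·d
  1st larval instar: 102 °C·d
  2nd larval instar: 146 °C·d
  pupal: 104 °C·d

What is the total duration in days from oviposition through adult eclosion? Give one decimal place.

42.8 days

Daily accumulation at 24.8 °C = 24.8 − 14.2 = 10.6 DD/day.
Total K = 102 + 102 + 146 + 104 = 454 DD.
Total duration = 454 / 10.6 = 42.830 ≈ 42.8 days.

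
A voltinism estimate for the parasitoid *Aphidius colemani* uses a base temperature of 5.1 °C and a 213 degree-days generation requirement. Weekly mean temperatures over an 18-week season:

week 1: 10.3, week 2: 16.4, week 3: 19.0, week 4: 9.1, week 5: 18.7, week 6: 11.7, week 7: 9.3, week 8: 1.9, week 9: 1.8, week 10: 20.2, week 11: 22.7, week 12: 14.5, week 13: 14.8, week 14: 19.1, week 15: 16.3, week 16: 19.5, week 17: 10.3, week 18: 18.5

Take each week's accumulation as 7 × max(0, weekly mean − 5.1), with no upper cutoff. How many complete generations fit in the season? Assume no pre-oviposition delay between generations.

Weekly DD (7 × max(0, T̄ − 5.1)): 36.4, 79.1, 97.3, 28.0, 95.2, 46.2, 29.4, 0.0, 0.0, 105.7, 123.2, 65.8, 67.9, 98.0, 78.4, 100.8, 36.4, 93.8.
Season total = 1181.6 DD.
Complete generations = ⌊1181.6 / 213⌋ = 5.

5 generations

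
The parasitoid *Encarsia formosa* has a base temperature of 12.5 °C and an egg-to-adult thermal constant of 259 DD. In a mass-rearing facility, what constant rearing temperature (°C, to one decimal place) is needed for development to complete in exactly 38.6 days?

19.2 °C

Required daily accumulation = 259 / 38.6 = 6.710 DD/day.
T = T_base + 6.710 = 12.5 + 6.710 = 19.210 ≈ 19.2 °C.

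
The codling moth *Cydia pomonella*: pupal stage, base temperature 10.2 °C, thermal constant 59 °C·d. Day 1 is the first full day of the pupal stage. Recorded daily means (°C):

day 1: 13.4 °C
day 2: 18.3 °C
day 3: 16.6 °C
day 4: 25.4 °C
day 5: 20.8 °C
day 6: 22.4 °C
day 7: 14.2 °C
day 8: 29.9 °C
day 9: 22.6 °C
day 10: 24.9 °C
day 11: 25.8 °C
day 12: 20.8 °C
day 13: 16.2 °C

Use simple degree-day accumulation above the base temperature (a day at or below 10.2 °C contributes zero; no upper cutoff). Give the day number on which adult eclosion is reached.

Daily DD above 10.2 °C: 3.2, 8.1, 6.4, 15.2, 10.6, 12.2, 4.0, 19.7, 12.4, 14.7, 15.6, 10.6, 6.0.
Cumulative: 3.2, 11.3, 17.7, 32.9, 43.5, 55.7, 59.7, 79.4, 91.8, 106.5, 122.1, 132.7, 138.7.
The total first reaches 59 DD on day 7.

day 7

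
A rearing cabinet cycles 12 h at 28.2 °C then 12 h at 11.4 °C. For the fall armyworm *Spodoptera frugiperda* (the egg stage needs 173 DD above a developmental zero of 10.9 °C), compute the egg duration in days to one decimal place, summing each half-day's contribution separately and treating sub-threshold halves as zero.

19.4 days

Day half: max(0, 28.2 − 10.9) × 0.5 = 17.3 × 0.5 = 8.65 DD.
Night half: max(0, 11.4 − 10.9) × 0.5 = 0.5 × 0.5 = 0.25 DD.
Per 24 h: 8.90 DD/day.
Duration = 173 / 8.90 = 19.438 ≈ 19.4 days.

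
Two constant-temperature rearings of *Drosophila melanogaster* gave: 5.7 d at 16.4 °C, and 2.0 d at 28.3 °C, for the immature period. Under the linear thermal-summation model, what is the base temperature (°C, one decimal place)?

Linear rate model ⇒ the product D·(T − T_b) is constant across temperatures.
5.7·(16.4 − T_b) = 2.0·(28.3 − T_b)
T_b = (5.7·16.4 − 2.0·28.3) / (5.7 − 2.0) = 36.88 / 3.7 = 9.968 °C ≈ 10.0 °C.

10.0 °C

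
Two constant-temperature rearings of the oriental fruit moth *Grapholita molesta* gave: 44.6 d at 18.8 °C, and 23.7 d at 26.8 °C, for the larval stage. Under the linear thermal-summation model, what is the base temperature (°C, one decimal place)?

9.7 °C

Under the model K = D·(T − T_b), so D₁·(T₁ − T_b) = D₂·(T₂ − T_b).
44.6·(18.8 − T_b) = 23.7·(26.8 − T_b)
T_b = (44.6·18.8 − 23.7·26.8) / (44.6 − 23.7) = 203.32 / 20.9 = 9.728 °C ≈ 9.7 °C.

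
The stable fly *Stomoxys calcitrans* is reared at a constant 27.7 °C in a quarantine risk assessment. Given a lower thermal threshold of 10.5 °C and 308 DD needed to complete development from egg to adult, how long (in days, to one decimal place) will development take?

17.9 days

Daily accumulation = 27.7 − 10.5 = 17.2 DD/day.
Duration = 308 / 17.2 = 17.907 ≈ 17.9 days.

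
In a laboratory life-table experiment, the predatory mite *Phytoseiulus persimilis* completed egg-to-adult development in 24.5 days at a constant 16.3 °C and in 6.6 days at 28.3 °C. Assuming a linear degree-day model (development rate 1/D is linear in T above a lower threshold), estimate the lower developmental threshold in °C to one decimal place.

11.9 °C

Under the model K = D·(T − T_b), so D₁·(T₁ − T_b) = D₂·(T₂ − T_b).
24.5·(16.3 − T_b) = 6.6·(28.3 − T_b)
T_b = (24.5·16.3 − 6.6·28.3) / (24.5 − 6.6) = 212.57 / 17.9 = 11.875 °C ≈ 11.9 °C.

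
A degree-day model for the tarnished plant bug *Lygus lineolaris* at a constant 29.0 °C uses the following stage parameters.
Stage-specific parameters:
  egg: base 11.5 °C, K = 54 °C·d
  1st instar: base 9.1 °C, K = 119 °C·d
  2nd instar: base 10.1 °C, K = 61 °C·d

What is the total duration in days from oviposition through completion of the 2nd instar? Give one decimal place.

egg: 54 / (29.0 − 11.5) = 54 / 17.5 = 3.086 d.
1st instar: 119 / (29.0 − 9.1) = 119 / 19.9 = 5.980 d.
2nd instar: 61 / (29.0 − 10.1) = 61 / 18.9 = 3.228 d.
Sum = 12.293 ≈ 12.3 days.

12.3 days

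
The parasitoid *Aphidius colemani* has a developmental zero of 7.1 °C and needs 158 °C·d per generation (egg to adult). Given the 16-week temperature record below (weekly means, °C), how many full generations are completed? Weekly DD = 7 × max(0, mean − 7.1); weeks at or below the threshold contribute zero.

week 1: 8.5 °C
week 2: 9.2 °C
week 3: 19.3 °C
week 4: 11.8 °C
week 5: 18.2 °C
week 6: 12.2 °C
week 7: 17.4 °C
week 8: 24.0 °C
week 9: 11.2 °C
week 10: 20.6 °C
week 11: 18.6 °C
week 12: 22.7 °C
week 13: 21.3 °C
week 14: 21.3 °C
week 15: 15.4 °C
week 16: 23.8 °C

Weekly DD (7 × max(0, T̄ − 7.1)): 9.8, 14.7, 85.4, 32.9, 77.7, 35.7, 72.1, 118.3, 28.7, 94.5, 80.5, 109.2, 99.4, 99.4, 58.1, 116.9.
Season total = 1133.3 DD.
Complete generations = ⌊1133.3 / 158⌋ = 7.

7 generations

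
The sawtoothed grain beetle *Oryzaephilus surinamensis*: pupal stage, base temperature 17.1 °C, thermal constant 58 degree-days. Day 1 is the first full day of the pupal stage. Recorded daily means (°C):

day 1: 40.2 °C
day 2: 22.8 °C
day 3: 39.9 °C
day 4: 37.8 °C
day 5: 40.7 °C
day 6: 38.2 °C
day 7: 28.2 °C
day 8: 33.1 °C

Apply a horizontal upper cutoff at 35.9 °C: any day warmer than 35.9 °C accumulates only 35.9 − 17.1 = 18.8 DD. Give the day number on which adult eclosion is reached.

Daily DD above 17.1 °C (capped at 18.8): 18.8, 5.7, 18.8, 18.8, 18.8, 18.8, 11.1, 16.0.
Cumulative: 18.8, 24.5, 43.3, 62.1, 80.9, 99.7, 110.8, 126.8.
The total first reaches 58 DD on day 4.

day 4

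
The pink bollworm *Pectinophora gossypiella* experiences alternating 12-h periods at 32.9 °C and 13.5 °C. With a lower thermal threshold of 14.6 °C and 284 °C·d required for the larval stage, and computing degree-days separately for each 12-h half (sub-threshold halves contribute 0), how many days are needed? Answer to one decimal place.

31.0 days

Day half: max(0, 32.9 − 14.6) × 0.5 = 18.3 × 0.5 = 9.15 DD.
Night half: max(0, 13.5 − 14.6) × 0.5 = 0.0 × 0.5 = 0.00 DD.
Per 24 h: 9.15 DD/day.
Duration = 284 / 9.15 = 31.038 ≈ 31.0 days.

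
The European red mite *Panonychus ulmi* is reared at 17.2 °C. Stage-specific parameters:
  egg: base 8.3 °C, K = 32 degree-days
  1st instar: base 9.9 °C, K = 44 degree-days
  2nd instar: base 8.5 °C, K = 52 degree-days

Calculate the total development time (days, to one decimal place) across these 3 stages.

15.6 days

egg: 32 / (17.2 − 8.3) = 32 / 8.9 = 3.596 d.
1st instar: 44 / (17.2 − 9.9) = 44 / 7.3 = 6.027 d.
2nd instar: 52 / (17.2 − 8.5) = 52 / 8.7 = 5.977 d.
Sum = 15.600 ≈ 15.6 days.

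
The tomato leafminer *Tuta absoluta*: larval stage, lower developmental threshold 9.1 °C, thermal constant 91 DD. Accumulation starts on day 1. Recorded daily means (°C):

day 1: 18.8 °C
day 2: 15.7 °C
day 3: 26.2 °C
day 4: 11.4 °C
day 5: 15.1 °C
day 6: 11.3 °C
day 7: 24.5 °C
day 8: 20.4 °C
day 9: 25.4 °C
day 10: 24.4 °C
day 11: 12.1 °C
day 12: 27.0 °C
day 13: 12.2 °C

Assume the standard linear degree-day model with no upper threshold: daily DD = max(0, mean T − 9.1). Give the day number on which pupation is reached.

day 10

Daily DD above 9.1 °C: 9.7, 6.6, 17.1, 2.3, 6.0, 2.2, 15.4, 11.3, 16.3, 15.3, 3.0, 17.9, 3.1.
Cumulative: 9.7, 16.3, 33.4, 35.7, 41.7, 43.9, 59.3, 70.6, 86.9, 102.2, 105.2, 123.1, 126.2.
The total first reaches 91 DD on day 10.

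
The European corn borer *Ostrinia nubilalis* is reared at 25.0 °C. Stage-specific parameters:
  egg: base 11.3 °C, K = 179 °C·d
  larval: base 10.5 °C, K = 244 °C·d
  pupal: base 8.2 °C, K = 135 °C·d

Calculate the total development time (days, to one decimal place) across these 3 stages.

egg: 179 / (25.0 − 11.3) = 179 / 13.7 = 13.066 d.
larval: 244 / (25.0 − 10.5) = 244 / 14.5 = 16.828 d.
pupal: 135 / (25.0 − 8.2) = 135 / 16.8 = 8.036 d.
Sum = 37.929 ≈ 37.9 days.

37.9 days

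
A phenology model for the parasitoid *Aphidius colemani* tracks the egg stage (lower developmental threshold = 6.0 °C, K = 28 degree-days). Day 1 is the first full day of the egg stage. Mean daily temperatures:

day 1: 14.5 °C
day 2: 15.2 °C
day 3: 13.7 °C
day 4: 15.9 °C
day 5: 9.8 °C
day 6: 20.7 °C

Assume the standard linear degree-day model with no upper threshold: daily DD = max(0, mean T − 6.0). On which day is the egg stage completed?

day 4

Daily DD above 6.0 °C: 8.5, 9.2, 7.7, 9.9, 3.8, 14.7.
Cumulative: 8.5, 17.7, 25.4, 35.3, 39.1, 53.8.
The total first reaches 28 DD on day 4.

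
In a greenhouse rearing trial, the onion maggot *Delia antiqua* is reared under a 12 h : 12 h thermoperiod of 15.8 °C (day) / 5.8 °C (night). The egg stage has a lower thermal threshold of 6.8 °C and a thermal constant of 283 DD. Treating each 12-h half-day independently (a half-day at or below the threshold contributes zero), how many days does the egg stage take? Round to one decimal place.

Day half: max(0, 15.8 − 6.8) × 0.5 = 9.0 × 0.5 = 4.50 DD.
Night half: max(0, 5.8 − 6.8) × 0.5 = 0.0 × 0.5 = 0.00 DD.
Per 24 h: 4.50 DD/day.
Duration = 283 / 4.50 = 62.889 ≈ 62.9 days.

62.9 days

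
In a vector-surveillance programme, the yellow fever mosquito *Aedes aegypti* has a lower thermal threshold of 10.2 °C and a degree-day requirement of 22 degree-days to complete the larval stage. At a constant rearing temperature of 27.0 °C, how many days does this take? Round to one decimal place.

1.3 days

Daily accumulation = 27.0 − 10.2 = 16.8 DD/day.
Duration = 22 / 16.8 = 1.310 ≈ 1.3 days.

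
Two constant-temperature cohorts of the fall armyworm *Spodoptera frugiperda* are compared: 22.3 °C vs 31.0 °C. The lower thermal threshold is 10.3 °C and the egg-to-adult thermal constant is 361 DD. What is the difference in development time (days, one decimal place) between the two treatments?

At 22.3 °C: 361 / (22.3 − 10.3) = 361 / 12.0 = 30.083 d.
At 31.0 °C: 361 / (31.0 − 10.3) = 361 / 20.7 = 17.440 d.
Difference = |30.083 − 17.440| = 12.644 ≈ 12.6 days.

12.6 days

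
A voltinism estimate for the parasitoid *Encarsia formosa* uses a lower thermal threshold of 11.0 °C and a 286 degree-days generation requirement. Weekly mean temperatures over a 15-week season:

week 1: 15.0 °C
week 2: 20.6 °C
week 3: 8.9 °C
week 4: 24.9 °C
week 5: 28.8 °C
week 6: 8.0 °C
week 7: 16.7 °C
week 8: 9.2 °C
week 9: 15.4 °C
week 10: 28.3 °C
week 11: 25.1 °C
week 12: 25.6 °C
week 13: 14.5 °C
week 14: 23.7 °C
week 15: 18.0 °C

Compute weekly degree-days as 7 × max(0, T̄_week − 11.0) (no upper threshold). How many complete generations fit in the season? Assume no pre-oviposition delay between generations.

Weekly DD (7 × max(0, T̄ − 11.0)): 28.0, 67.2, 0.0, 97.3, 124.6, 0.0, 39.9, 0.0, 30.8, 121.1, 98.7, 102.2, 24.5, 88.9, 49.0.
Season total = 872.2 DD.
Complete generations = ⌊872.2 / 286⌋ = 3.

3 generations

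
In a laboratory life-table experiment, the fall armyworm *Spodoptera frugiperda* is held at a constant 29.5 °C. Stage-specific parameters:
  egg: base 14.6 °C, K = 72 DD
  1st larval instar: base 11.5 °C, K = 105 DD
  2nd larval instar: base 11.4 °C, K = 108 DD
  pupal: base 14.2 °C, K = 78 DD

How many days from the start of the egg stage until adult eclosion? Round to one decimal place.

21.7 days

egg: 72 / (29.5 − 14.6) = 72 / 14.9 = 4.832 d.
1st larval instar: 105 / (29.5 − 11.5) = 105 / 18.0 = 5.833 d.
2nd larval instar: 108 / (29.5 − 11.4) = 108 / 18.1 = 5.967 d.
pupal: 78 / (29.5 − 14.2) = 78 / 15.3 = 5.098 d.
Sum = 21.730 ≈ 21.7 days.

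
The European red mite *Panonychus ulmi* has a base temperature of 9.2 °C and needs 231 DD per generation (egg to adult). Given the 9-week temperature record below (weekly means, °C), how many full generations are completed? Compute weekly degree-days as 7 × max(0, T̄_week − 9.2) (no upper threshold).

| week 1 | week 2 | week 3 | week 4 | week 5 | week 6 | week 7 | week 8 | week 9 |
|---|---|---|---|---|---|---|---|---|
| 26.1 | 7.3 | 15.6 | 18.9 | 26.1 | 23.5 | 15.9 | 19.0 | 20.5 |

2 generations

Weekly DD (7 × max(0, T̄ − 9.2)): 118.3, 0.0, 44.8, 67.9, 118.3, 100.1, 46.9, 68.6, 79.1.
Season total = 644.0 DD.
Complete generations = ⌊644.0 / 231⌋ = 2.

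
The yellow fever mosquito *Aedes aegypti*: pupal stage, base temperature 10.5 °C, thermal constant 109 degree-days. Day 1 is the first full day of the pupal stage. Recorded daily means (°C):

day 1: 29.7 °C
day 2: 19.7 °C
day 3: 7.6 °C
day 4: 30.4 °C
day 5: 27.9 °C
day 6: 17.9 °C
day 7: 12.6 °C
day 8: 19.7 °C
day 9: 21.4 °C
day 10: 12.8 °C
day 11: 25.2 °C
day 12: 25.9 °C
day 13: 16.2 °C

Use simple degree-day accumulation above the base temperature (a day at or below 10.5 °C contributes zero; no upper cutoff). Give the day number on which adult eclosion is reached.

day 11

Daily DD above 10.5 °C: 19.2, 9.2, 0.0, 19.9, 17.4, 7.4, 2.1, 9.2, 10.9, 2.3, 14.7, 15.4, 5.7.
Cumulative: 19.2, 28.4, 28.4, 48.3, 65.7, 73.1, 75.2, 84.4, 95.3, 97.6, 112.3, 127.7, 133.4.
The total first reaches 109 DD on day 11.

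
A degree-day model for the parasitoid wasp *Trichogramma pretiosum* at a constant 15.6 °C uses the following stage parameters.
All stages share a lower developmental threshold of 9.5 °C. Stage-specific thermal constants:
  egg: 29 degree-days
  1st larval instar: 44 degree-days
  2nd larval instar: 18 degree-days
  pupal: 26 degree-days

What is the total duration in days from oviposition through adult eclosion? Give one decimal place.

19.2 days

Daily accumulation at 15.6 °C = 15.6 − 9.5 = 6.1 DD/day.
Total K = 29 + 44 + 18 + 26 = 117 DD.
Total duration = 117 / 6.1 = 19.180 ≈ 19.2 days.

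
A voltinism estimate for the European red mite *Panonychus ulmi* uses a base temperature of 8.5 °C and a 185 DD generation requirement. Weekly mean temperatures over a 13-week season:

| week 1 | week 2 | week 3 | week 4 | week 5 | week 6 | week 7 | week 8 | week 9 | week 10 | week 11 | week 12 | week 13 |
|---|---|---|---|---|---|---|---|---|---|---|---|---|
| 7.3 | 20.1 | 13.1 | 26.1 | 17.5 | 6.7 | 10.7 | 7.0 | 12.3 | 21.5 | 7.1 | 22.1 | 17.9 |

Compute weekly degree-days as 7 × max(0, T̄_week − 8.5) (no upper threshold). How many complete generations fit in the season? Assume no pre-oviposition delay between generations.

3 generations

Weekly DD (7 × max(0, T̄ − 8.5)): 0.0, 81.2, 32.2, 123.2, 63.0, 0.0, 15.4, 0.0, 26.6, 91.0, 0.0, 95.2, 65.8.
Season total = 593.6 DD.
Complete generations = ⌊593.6 / 185⌋ = 3.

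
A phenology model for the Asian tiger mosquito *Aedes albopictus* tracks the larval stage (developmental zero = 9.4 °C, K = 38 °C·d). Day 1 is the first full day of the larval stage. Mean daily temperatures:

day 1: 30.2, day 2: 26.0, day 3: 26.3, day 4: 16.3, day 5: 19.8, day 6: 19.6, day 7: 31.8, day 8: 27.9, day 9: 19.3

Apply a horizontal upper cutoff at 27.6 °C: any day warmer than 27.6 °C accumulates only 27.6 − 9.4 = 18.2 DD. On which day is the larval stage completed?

Daily DD above 9.4 °C (capped at 18.2): 18.2, 16.6, 16.9, 6.9, 10.4, 10.2, 18.2, 18.2, 9.9.
Cumulative: 18.2, 34.8, 51.7, 58.6, 69.0, 79.2, 97.4, 115.6, 125.5.
The total first reaches 38 DD on day 3.

day 3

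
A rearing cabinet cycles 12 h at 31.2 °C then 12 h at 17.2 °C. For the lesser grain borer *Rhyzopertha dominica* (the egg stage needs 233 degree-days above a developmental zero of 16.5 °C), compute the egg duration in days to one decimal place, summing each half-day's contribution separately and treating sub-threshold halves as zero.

Day half: max(0, 31.2 − 16.5) × 0.5 = 14.7 × 0.5 = 7.35 DD.
Night half: max(0, 17.2 − 16.5) × 0.5 = 0.7 × 0.5 = 0.35 DD.
Per 24 h: 7.70 DD/day.
Duration = 233 / 7.70 = 30.260 ≈ 30.3 days.

30.3 days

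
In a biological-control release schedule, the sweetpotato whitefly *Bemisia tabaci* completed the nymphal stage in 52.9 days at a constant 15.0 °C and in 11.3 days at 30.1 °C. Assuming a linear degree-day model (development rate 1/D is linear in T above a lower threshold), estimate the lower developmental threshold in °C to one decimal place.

Linear rate model ⇒ the product D·(T − T_b) is constant across temperatures.
52.9·(15.0 − T_b) = 11.3·(30.1 − T_b)
T_b = (52.9·15.0 − 11.3·30.1) / (52.9 − 11.3) = 453.37 / 41.6 = 10.898 °C ≈ 10.9 °C.

10.9 °C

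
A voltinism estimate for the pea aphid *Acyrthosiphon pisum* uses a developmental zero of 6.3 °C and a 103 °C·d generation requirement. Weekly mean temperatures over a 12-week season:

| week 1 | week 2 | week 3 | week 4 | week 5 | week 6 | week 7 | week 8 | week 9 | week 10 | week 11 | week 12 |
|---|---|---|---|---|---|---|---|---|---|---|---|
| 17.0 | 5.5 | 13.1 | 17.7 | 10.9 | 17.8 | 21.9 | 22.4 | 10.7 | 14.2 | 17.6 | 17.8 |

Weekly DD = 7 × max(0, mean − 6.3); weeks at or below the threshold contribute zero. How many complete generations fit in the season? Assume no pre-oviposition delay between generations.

7 generations

Weekly DD (7 × max(0, T̄ − 6.3)): 74.9, 0.0, 47.6, 79.8, 32.2, 80.5, 109.2, 112.7, 30.8, 55.3, 79.1, 80.5.
Season total = 782.6 DD.
Complete generations = ⌊782.6 / 103⌋ = 7.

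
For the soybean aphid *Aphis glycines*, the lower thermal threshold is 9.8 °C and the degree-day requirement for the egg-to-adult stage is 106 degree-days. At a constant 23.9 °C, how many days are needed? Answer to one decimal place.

Daily accumulation = 23.9 − 9.8 = 14.1 DD/day.
Duration = 106 / 14.1 = 7.518 ≈ 7.5 days.

7.5 days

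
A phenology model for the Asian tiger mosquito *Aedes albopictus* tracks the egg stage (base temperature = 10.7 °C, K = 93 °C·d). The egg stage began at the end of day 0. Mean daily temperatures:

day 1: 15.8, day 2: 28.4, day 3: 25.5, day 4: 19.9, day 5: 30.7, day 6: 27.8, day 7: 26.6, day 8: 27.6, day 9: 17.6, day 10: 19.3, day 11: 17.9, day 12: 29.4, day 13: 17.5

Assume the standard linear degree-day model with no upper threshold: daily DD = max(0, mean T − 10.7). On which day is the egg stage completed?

day 7

Daily DD above 10.7 °C: 5.1, 17.7, 14.8, 9.2, 20.0, 17.1, 15.9, 16.9, 6.9, 8.6, 7.2, 18.7, 6.8.
Cumulative: 5.1, 22.8, 37.6, 46.8, 66.8, 83.9, 99.8, 116.7, 123.6, 132.2, 139.4, 158.1, 164.9.
The total first reaches 93 DD on day 7.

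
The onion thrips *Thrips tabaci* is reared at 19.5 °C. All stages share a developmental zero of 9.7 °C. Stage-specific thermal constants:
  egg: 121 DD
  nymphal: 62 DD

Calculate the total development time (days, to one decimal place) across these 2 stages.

18.7 days

Daily accumulation at 19.5 °C = 19.5 − 9.7 = 9.8 DD/day.
Total K = 121 + 62 = 183 DD.
Total duration = 183 / 9.8 = 18.673 ≈ 18.7 days.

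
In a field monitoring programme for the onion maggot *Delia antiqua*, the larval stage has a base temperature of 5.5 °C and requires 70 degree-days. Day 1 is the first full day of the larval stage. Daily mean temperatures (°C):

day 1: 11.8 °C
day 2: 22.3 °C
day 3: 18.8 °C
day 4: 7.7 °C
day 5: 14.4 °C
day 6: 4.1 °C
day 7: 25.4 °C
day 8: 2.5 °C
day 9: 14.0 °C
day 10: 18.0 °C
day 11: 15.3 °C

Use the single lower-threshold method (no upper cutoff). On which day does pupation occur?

day 9

Daily DD above 5.5 °C: 6.3, 16.8, 13.3, 2.2, 8.9, 0.0, 19.9, 0.0, 8.5, 12.5, 9.8.
Cumulative: 6.3, 23.1, 36.4, 38.6, 47.5, 47.5, 67.4, 67.4, 75.9, 88.4, 98.2.
The total first reaches 70 DD on day 9.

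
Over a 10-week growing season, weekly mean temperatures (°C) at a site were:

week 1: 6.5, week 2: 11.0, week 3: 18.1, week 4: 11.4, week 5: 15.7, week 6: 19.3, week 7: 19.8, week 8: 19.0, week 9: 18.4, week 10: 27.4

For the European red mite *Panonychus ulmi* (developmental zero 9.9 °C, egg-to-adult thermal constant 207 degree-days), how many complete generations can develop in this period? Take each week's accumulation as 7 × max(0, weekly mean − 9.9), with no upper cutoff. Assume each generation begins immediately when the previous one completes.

2 generations

Weekly DD (7 × max(0, T̄ − 9.9)): 0.0, 7.7, 57.4, 10.5, 40.6, 65.8, 69.3, 63.7, 59.5, 122.5.
Season total = 497.0 DD.
Complete generations = ⌊497.0 / 207⌋ = 2.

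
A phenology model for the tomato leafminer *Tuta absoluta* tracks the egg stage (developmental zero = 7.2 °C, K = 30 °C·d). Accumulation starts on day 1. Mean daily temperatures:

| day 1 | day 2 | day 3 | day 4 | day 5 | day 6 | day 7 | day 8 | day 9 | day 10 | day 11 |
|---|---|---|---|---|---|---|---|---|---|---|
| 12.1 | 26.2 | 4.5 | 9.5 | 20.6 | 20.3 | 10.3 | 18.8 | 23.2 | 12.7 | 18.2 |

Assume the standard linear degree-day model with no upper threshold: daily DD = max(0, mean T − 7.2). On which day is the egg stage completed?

day 5

Daily DD above 7.2 °C: 4.9, 19.0, 0.0, 2.3, 13.4, 13.1, 3.1, 11.6, 16.0, 5.5, 11.0.
Cumulative: 4.9, 23.9, 23.9, 26.2, 39.6, 52.7, 55.8, 67.4, 83.4, 88.9, 99.9.
The total first reaches 30 DD on day 5.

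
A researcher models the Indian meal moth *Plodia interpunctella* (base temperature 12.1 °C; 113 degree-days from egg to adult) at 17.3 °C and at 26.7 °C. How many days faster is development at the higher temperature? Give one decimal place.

At 17.3 °C: 113 / (17.3 − 12.1) = 113 / 5.2 = 21.731 d.
At 26.7 °C: 113 / (26.7 − 12.1) = 113 / 14.6 = 7.740 d.
Difference = |21.731 − 7.740| = 13.991 ≈ 14.0 days.

14.0 days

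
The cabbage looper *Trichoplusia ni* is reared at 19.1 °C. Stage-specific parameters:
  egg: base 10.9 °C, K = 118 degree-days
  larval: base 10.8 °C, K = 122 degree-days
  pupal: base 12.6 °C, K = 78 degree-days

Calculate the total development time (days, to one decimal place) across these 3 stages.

41.1 days

egg: 118 / (19.1 − 10.9) = 118 / 8.2 = 14.390 d.
larval: 122 / (19.1 − 10.8) = 122 / 8.3 = 14.699 d.
pupal: 78 / (19.1 − 12.6) = 78 / 6.5 = 12.000 d.
Sum = 41.089 ≈ 41.1 days.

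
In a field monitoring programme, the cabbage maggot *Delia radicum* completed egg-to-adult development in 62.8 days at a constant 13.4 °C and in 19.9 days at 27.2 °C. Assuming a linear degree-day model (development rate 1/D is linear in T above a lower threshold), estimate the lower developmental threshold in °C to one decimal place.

7.0 °C

Under the model K = D·(T − T_b), so D₁·(T₁ − T_b) = D₂·(T₂ − T_b).
62.8·(13.4 − T_b) = 19.9·(27.2 − T_b)
T_b = (62.8·13.4 − 19.9·27.2) / (62.8 − 19.9) = 300.24 / 42.9 = 6.999 °C ≈ 7.0 °C.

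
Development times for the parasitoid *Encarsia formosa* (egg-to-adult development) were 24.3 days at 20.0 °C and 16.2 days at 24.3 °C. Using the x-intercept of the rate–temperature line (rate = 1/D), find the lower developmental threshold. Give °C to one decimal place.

11.4 °C

Linear rate model ⇒ the product D·(T − T_b) is constant across temperatures.
24.3·(20.0 − T_b) = 16.2·(24.3 − T_b)
T_b = (24.3·20.0 − 16.2·24.3) / (24.3 − 16.2) = 92.34 / 8.1 = 11.400 °C ≈ 11.4 °C.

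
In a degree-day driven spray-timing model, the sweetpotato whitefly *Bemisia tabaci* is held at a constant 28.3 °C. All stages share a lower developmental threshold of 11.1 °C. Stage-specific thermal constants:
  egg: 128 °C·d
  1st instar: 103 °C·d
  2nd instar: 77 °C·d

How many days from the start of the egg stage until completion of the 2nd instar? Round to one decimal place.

17.9 days

Daily accumulation at 28.3 °C = 28.3 − 11.1 = 17.2 DD/day.
Total K = 128 + 103 + 77 = 308 DD.
Total duration = 308 / 17.2 = 17.907 ≈ 17.9 days.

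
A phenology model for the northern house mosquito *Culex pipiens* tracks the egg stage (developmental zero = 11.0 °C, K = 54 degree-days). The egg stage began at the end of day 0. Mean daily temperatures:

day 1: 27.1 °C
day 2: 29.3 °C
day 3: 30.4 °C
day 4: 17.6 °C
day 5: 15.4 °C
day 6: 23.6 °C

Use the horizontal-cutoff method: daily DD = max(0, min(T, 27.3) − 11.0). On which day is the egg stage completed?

Daily DD above 11.0 °C (capped at 16.3): 16.1, 16.3, 16.3, 6.6, 4.4, 12.6.
Cumulative: 16.1, 32.4, 48.7, 55.3, 59.7, 72.3.
The total first reaches 54 DD on day 4.

day 4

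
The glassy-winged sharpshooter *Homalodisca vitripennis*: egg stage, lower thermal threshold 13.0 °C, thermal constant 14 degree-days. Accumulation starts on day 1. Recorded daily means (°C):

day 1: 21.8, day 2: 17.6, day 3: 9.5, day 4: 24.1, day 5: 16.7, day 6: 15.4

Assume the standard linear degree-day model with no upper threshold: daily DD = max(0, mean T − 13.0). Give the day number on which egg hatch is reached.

day 4

Daily DD above 13.0 °C: 8.8, 4.6, 0.0, 11.1, 3.7, 2.4.
Cumulative: 8.8, 13.4, 13.4, 24.5, 28.2, 30.6.
The total first reaches 14 DD on day 4.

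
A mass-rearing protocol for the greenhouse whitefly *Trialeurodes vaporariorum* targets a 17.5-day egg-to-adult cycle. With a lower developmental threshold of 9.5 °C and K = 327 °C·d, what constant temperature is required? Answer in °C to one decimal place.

Required daily accumulation = 327 / 17.5 = 18.686 DD/day.
T = T_base + 18.686 = 9.5 + 18.686 = 28.186 ≈ 28.2 °C.

28.2 °C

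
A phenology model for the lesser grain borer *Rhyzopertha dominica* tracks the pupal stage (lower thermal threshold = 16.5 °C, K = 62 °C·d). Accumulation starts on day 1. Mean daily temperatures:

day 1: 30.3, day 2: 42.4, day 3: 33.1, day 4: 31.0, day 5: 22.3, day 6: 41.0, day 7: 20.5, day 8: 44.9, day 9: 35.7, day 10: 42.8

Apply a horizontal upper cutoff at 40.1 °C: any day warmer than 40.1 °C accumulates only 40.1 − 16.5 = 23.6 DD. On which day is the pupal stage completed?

Daily DD above 16.5 °C (capped at 23.6): 13.8, 23.6, 16.6, 14.5, 5.8, 23.6, 4.0, 23.6, 19.2, 23.6.
Cumulative: 13.8, 37.4, 54.0, 68.5, 74.3, 97.9, 101.9, 125.5, 144.7, 168.3.
The total first reaches 62 DD on day 4.

day 4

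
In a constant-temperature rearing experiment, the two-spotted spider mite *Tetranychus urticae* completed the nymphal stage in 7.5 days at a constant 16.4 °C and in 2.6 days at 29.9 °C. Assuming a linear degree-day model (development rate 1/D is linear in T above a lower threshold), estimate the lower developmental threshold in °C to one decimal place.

Linear rate model ⇒ the product D·(T − T_b) is constant across temperatures.
7.5·(16.4 − T_b) = 2.6·(29.9 − T_b)
T_b = (7.5·16.4 − 2.6·29.9) / (7.5 − 2.6) = 45.26 / 4.9 = 9.237 °C ≈ 9.2 °C.

9.2 °C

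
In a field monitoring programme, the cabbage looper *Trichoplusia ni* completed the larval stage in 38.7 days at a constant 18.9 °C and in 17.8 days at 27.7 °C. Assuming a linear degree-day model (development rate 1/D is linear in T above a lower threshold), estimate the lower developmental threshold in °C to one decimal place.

Equal thermal constants: D₁(T₁ − T_b) = D₂(T₂ − T_b).
38.7·(18.9 − T_b) = 17.8·(27.7 − T_b)
T_b = (38.7·18.9 − 17.8·27.7) / (38.7 − 17.8) = 238.37 / 20.9 = 11.405 °C ≈ 11.4 °C.

11.4 °C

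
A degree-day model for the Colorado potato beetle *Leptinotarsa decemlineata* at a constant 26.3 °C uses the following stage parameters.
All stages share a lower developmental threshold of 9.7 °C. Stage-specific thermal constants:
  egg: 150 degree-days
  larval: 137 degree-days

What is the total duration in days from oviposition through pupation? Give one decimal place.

17.3 days

Daily accumulation at 26.3 °C = 26.3 − 9.7 = 16.6 DD/day.
Total K = 150 + 137 = 287 DD.
Total duration = 287 / 16.6 = 17.289 ≈ 17.3 days.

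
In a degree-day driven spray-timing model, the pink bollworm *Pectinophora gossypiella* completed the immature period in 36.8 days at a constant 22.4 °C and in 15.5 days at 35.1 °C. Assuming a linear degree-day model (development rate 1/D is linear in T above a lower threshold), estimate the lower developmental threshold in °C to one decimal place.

Linear rate model ⇒ the product D·(T − T_b) is constant across temperatures.
36.8·(22.4 − T_b) = 15.5·(35.1 − T_b)
T_b = (36.8·22.4 − 15.5·35.1) / (36.8 − 15.5) = 280.27 / 21.3 = 13.158 °C ≈ 13.2 °C.

13.2 °C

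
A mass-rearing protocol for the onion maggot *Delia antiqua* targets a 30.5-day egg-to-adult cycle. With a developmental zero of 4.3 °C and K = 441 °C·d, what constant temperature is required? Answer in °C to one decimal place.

18.8 °C

Required daily accumulation = 441 / 30.5 = 14.459 DD/day.
T = T_base + 14.459 = 4.3 + 14.459 = 18.759 ≈ 18.8 °C.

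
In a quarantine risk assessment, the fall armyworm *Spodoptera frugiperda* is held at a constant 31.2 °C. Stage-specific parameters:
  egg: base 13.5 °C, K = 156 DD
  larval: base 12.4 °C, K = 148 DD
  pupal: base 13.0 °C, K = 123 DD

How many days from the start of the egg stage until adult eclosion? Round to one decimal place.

egg: 156 / (31.2 − 13.5) = 156 / 17.7 = 8.814 d.
larval: 148 / (31.2 − 12.4) = 148 / 18.8 = 7.872 d.
pupal: 123 / (31.2 − 13.0) = 123 / 18.2 = 6.758 d.
Sum = 23.444 ≈ 23.4 days.

23.4 days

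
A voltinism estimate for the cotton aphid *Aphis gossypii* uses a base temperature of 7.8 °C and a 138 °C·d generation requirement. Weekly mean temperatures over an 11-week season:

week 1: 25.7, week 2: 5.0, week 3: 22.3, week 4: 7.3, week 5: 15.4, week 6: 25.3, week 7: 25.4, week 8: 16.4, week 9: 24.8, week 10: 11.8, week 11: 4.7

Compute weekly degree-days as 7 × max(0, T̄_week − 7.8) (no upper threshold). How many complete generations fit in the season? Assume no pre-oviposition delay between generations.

Weekly DD (7 × max(0, T̄ − 7.8)): 125.3, 0.0, 101.5, 0.0, 53.2, 122.5, 123.2, 60.2, 119.0, 28.0, 0.0.
Season total = 732.9 DD.
Complete generations = ⌊732.9 / 138⌋ = 5.

5 generations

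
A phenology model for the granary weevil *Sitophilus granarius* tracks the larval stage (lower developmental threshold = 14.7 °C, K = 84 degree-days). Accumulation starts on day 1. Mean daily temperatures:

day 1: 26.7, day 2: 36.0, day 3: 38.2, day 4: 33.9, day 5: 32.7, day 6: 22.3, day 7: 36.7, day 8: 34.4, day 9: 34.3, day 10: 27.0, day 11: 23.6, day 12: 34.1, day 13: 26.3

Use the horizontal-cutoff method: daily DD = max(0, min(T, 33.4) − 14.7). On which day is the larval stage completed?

day 5

Daily DD above 14.7 °C (capped at 18.7): 12.0, 18.7, 18.7, 18.7, 18.0, 7.6, 18.7, 18.7, 18.7, 12.3, 8.9, 18.7, 11.6.
Cumulative: 12.0, 30.7, 49.4, 68.1, 86.1, 93.7, 112.4, 131.1, 149.8, 162.1, 171.0, 189.7, 201.3.
The total first reaches 84 DD on day 5.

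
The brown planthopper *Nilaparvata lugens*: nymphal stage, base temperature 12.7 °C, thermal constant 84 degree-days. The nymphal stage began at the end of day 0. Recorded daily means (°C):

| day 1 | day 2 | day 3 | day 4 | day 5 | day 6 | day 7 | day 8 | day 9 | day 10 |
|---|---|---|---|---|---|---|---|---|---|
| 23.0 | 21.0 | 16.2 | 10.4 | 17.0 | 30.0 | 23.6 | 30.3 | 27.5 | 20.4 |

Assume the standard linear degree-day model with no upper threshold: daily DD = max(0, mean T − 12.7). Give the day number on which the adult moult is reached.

day 9

Daily DD above 12.7 °C: 10.3, 8.3, 3.5, 0.0, 4.3, 17.3, 10.9, 17.6, 14.8, 7.7.
Cumulative: 10.3, 18.6, 22.1, 22.1, 26.4, 43.7, 54.6, 72.2, 87.0, 94.7.
The total first reaches 84 DD on day 9.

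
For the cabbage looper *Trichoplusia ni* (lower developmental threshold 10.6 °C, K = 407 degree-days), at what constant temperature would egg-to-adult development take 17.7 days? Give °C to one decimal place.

33.6 °C

Required daily accumulation = 407 / 17.7 = 22.994 DD/day.
T = T_base + 22.994 = 10.6 + 22.994 = 33.594 ≈ 33.6 °C.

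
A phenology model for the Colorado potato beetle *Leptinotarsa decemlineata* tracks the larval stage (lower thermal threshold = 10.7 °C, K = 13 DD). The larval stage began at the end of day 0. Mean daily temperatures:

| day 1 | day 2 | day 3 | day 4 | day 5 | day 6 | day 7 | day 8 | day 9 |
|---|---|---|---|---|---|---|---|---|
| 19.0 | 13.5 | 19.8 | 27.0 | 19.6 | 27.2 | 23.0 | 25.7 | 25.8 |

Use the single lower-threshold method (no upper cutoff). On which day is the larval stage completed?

Daily DD above 10.7 °C: 8.3, 2.8, 9.1, 16.3, 8.9, 16.5, 12.3, 15.0, 15.1.
Cumulative: 8.3, 11.1, 20.2, 36.5, 45.4, 61.9, 74.2, 89.2, 104.3.
The total first reaches 13 DD on day 3.

day 3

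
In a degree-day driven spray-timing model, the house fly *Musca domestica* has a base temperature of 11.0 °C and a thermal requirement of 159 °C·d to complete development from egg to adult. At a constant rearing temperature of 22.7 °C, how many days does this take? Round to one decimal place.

13.6 days

Daily accumulation = 22.7 − 11.0 = 11.7 DD/day.
Duration = 159 / 11.7 = 13.590 ≈ 13.6 days.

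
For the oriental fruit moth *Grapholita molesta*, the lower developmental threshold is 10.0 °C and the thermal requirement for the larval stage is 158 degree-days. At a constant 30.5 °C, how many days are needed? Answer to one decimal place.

Daily accumulation = 30.5 − 10.0 = 20.5 DD/day.
Duration = 158 / 20.5 = 7.707 ≈ 7.7 days.

7.7 days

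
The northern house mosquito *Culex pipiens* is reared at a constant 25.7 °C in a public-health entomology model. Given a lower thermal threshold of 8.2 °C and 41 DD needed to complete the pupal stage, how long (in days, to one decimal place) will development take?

Daily accumulation = 25.7 − 8.2 = 17.5 DD/day.
Duration = 41 / 17.5 = 2.343 ≈ 2.3 days.

2.3 days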